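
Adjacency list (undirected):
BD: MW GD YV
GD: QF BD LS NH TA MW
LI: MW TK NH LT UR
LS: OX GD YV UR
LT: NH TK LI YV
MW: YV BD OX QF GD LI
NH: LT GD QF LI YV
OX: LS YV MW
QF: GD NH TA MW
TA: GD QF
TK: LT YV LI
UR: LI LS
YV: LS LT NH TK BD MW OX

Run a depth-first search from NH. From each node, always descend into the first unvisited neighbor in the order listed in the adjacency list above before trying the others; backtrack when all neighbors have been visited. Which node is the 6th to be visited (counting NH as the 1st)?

OX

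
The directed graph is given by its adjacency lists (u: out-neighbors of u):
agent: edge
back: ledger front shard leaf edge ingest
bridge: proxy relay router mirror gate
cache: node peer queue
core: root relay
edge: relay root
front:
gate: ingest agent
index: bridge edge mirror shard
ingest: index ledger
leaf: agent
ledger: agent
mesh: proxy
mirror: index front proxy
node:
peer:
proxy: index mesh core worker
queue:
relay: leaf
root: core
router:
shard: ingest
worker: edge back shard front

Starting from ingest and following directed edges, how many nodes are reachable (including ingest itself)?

19

BFS from ingest visits: ingest, index, ledger, bridge, edge, mirror, shard, agent, proxy, relay, router, gate, root, front, mesh, core, worker, leaf, back
Reachable nodes: 19 of 23 total.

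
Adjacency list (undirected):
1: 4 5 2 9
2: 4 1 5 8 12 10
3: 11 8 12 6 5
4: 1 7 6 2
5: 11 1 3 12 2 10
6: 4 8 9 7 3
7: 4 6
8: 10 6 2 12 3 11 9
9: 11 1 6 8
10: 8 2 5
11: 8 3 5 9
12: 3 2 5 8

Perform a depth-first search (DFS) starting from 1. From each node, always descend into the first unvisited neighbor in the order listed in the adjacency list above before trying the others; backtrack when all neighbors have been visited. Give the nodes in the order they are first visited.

1 4 7 6 8 10 2 5 11 3 12 9

Visit 1
1 → 4
4 → 7
7 → 6
6 → 8
8 → 10
10 → 2
2 → 5
5 → 11
11 → 3
3 → 12
11 → 9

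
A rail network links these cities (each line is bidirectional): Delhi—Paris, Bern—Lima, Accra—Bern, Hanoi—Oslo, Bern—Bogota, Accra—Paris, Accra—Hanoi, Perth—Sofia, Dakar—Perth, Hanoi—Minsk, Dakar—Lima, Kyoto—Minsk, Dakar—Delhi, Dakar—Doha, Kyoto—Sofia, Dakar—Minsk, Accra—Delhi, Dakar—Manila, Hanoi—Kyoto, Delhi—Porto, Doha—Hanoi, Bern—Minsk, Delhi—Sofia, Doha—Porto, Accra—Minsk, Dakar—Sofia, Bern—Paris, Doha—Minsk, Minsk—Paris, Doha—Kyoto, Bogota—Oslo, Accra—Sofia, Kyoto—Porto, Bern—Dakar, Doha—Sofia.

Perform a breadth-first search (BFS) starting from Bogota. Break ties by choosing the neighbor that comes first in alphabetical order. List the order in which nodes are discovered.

Bogota Bern Oslo Accra Dakar Lima Minsk Paris Hanoi Delhi Sofia Doha Manila Perth Kyoto Porto

Visit Bogota; enqueue Bern, Oslo → queue [Bern, Oslo]
Visit Bern; enqueue Accra, Dakar, Lima, Minsk, Paris → queue [Oslo, Accra, Dakar, Lima, Minsk, Paris]
Visit Oslo; enqueue Hanoi → queue [Accra, Dakar, Lima, Minsk, Paris, Hanoi]
Visit Accra; enqueue Delhi, Sofia → queue [Dakar, Lima, Minsk, Paris, Hanoi, Delhi, Sofia]
Visit Dakar; enqueue Doha, Manila, Perth → queue [Lima, Minsk, Paris, Hanoi, Delhi, Sofia, Doha, Manila, Perth]
Visit Lima → queue [Minsk, Paris, Hanoi, Delhi, Sofia, Doha, Manila, Perth]
Visit Minsk; enqueue Kyoto → queue [Paris, Hanoi, Delhi, Sofia, Doha, Manila, Perth, Kyoto]
Visit Paris → queue [Hanoi, Delhi, Sofia, Doha, Manila, Perth, Kyoto]
Visit Hanoi → queue [Delhi, Sofia, Doha, Manila, Perth, Kyoto]
Visit Delhi; enqueue Porto → queue [Sofia, Doha, Manila, Perth, Kyoto, Porto]
Visit Sofia → queue [Doha, Manila, Perth, Kyoto, Porto]
Visit Doha → queue [Manila, Perth, Kyoto, Porto]
Visit Manila → queue [Perth, Kyoto, Porto]
Visit Perth → queue [Kyoto, Porto]
Visit Kyoto → queue [Porto]
Visit Porto → queue []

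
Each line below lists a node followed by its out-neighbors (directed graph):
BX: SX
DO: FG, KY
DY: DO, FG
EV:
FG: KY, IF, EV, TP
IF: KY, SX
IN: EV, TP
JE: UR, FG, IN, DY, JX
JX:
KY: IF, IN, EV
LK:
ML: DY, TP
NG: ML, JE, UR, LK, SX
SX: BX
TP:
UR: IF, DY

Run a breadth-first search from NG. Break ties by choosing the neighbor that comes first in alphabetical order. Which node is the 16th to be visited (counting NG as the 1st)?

Visit NG; enqueue JE, LK, ML, SX, UR → queue [JE, LK, ML, SX, UR]
Visit JE; enqueue DY, FG, IN, JX → queue [LK, ML, SX, UR, DY, FG, IN, JX]
Visit LK → queue [ML, SX, UR, DY, FG, IN, JX]
Visit ML; enqueue TP → queue [SX, UR, DY, FG, IN, JX, TP]
Visit SX; enqueue BX → queue [UR, DY, FG, IN, JX, TP, BX]
Visit UR; enqueue IF → queue [DY, FG, IN, JX, TP, BX, IF]
Visit DY; enqueue DO → queue [FG, IN, JX, TP, BX, IF, DO]
Visit FG; enqueue EV, KY → queue [IN, JX, TP, BX, IF, DO, EV, KY]
Visit IN → queue [JX, TP, BX, IF, DO, EV, KY]
Visit JX → queue [TP, BX, IF, DO, EV, KY]
Visit TP → queue [BX, IF, DO, EV, KY]
Visit BX → queue [IF, DO, EV, KY]
Visit IF → queue [DO, EV, KY]
Visit DO → queue [EV, KY]
Visit EV → queue [KY]
Visit KY → queue []

Visit order: NG, JE, LK, ML, SX, UR, DY, FG, IN, JX, TP, BX, IF, DO, EV, KY

KY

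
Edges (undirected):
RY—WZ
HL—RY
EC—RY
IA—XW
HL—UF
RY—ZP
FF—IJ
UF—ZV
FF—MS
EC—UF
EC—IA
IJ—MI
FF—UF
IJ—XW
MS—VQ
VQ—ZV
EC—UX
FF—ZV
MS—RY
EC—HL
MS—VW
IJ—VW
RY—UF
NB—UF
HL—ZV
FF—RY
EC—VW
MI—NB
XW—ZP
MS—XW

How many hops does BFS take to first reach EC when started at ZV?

Level 0: ZV
Level 1: FF, HL, UF, VQ
Level 2: EC, IJ, MS, NB, RY
Level 3: IA, MI, UX, VW, WZ, XW, ZP
EC first appears at level 2.

2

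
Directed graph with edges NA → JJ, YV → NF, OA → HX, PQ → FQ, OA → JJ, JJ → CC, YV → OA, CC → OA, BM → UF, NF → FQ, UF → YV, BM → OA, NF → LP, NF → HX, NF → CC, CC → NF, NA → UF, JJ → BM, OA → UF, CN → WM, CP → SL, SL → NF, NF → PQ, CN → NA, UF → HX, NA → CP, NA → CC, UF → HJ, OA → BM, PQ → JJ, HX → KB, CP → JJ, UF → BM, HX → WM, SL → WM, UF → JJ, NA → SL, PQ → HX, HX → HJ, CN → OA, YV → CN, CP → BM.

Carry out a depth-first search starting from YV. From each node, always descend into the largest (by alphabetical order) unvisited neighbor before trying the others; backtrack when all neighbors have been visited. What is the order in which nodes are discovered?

YV, OA, UF, JJ, CC, NF, PQ, HX, WM, KB, HJ, FQ, LP, BM, CN, NA, SL, CP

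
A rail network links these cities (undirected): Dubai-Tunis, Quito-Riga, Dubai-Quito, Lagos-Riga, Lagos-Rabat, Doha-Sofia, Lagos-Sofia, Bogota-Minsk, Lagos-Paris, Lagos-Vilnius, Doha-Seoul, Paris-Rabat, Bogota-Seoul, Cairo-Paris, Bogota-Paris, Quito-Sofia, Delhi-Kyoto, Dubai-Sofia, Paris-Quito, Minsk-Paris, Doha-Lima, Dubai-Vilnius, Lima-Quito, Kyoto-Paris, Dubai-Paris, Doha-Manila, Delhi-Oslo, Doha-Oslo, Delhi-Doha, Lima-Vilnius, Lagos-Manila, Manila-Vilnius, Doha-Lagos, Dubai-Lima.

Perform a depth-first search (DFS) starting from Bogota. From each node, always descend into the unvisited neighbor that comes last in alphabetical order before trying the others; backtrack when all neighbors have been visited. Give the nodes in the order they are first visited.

Bogota, Seoul, Doha, Sofia, Quito, Riga, Lagos, Vilnius, Manila, Lima, Dubai, Tunis, Paris, Rabat, Minsk, Kyoto, Delhi, Oslo, Cairo

Visit Bogota
Bogota → Seoul
Seoul → Doha
Doha → Sofia
Sofia → Quito
Quito → Riga
Riga → Lagos
Lagos → Vilnius
Vilnius → Manila
Vilnius → Lima
Lima → Dubai
Dubai → Tunis
Dubai → Paris
Paris → Rabat
Paris → Minsk
Paris → Kyoto
Kyoto → Delhi
Delhi → Oslo
Paris → Cairo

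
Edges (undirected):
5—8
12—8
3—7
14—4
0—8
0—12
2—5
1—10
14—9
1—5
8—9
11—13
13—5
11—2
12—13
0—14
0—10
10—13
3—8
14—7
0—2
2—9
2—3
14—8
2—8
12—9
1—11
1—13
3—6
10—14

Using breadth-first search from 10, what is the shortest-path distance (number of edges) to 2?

2

Level 0: 10
Level 1: 0, 1, 13, 14
Level 2: 2, 4, 5, 7, 8, 9, 11, 12
Level 3: 3
Level 4: 6
2 first appears at level 2.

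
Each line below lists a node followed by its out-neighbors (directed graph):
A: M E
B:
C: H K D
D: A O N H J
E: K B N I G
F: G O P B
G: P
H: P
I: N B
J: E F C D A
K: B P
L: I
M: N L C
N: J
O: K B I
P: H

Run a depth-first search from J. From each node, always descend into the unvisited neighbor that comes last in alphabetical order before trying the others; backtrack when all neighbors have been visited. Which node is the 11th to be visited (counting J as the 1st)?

E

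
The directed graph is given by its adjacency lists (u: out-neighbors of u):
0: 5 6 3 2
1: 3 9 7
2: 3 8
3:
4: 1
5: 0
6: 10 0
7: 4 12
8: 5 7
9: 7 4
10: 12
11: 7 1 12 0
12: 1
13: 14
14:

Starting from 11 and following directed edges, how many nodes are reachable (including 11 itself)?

BFS from 11 visits: 11, 7, 1, 12, 0, 4, 3, 9, 5, 6, 2, 10, 8
Reachable nodes: 13 of 15 total.

13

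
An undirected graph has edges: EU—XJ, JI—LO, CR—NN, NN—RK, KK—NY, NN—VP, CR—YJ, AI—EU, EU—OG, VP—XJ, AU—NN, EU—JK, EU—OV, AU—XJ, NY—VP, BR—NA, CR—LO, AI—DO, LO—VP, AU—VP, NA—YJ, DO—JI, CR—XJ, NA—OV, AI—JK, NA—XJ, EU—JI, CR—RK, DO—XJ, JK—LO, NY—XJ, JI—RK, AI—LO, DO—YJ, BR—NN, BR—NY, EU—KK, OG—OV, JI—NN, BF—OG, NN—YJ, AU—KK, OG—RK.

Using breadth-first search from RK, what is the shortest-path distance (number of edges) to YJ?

Level 0: RK
Level 1: CR, JI, NN, OG
Level 2: AU, BF, BR, DO, EU, LO, OV, VP, XJ, YJ
Level 3: AI, JK, KK, NA, NY
YJ first appears at level 2.

2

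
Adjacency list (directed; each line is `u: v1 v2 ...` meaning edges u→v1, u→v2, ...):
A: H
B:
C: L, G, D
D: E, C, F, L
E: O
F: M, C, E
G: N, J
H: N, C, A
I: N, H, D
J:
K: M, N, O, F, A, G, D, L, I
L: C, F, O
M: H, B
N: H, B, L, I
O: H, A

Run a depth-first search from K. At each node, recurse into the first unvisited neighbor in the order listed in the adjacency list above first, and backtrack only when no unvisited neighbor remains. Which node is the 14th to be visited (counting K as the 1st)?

Visit K
K → M
M → H
H → N
N → B
N → L
L → C
C → G
G → J
C → D
D → E
E → O
O → A
D → F
N → I

Visit order: K, M, H, N, B, L, C, G, J, D, E, O, A, F, I

F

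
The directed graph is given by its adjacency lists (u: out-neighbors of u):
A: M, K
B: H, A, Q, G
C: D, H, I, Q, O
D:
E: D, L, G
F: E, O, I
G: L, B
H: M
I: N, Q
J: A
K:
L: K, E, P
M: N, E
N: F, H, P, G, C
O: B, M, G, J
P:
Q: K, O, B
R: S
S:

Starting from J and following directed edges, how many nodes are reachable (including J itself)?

BFS from J visits: J, A, M, K, N, E, F, H, P, G, C, D, L, O, I, B, Q
Reachable nodes: 17 of 19 total.

17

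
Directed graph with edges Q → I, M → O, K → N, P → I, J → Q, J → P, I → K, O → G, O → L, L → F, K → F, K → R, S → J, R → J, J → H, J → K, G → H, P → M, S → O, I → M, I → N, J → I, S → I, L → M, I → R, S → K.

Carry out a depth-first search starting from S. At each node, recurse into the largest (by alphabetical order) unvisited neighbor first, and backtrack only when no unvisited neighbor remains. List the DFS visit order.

S O L M F G H K R J Q I N P

Visit S
S → O
O → L
L → M
L → F
O → G
G → H
S → K
K → R
R → J
J → Q
Q → I
I → N
J → P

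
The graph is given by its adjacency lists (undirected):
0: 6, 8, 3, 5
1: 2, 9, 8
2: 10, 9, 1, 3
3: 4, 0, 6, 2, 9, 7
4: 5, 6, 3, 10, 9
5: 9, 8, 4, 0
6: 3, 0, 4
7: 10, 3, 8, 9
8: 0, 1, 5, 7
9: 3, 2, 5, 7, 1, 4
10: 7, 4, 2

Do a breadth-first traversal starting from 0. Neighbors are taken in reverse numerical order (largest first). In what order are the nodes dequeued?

0 -> 8 -> 6 -> 5 -> 3 -> 7 -> 1 -> 4 -> 9 -> 2 -> 10

Visit 0; enqueue 8, 6, 5, 3 → queue [8, 6, 5, 3]
Visit 8; enqueue 7, 1 → queue [6, 5, 3, 7, 1]
Visit 6; enqueue 4 → queue [5, 3, 7, 1, 4]
Visit 5; enqueue 9 → queue [3, 7, 1, 4, 9]
Visit 3; enqueue 2 → queue [7, 1, 4, 9, 2]
Visit 7; enqueue 10 → queue [1, 4, 9, 2, 10]
Visit 1 → queue [4, 9, 2, 10]
Visit 4 → queue [9, 2, 10]
Visit 9 → queue [2, 10]
Visit 2 → queue [10]
Visit 10 → queue []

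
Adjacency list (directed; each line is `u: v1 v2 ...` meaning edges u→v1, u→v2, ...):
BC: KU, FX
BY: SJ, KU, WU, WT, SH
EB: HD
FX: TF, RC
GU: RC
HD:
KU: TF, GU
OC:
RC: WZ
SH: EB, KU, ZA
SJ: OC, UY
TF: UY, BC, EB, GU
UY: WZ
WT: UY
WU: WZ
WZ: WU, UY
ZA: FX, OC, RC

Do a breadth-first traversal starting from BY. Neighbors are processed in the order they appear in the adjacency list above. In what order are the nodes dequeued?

BY SJ KU WU WT SH OC UY TF GU WZ EB ZA BC RC HD FX

Visit BY; enqueue SJ, KU, WU, WT, SH → queue [SJ, KU, WU, WT, SH]
Visit SJ; enqueue OC, UY → queue [KU, WU, WT, SH, OC, UY]
Visit KU; enqueue TF, GU → queue [WU, WT, SH, OC, UY, TF, GU]
Visit WU; enqueue WZ → queue [WT, SH, OC, UY, TF, GU, WZ]
Visit WT → queue [SH, OC, UY, TF, GU, WZ]
Visit SH; enqueue EB, ZA → queue [OC, UY, TF, GU, WZ, EB, ZA]
Visit OC → queue [UY, TF, GU, WZ, EB, ZA]
Visit UY → queue [TF, GU, WZ, EB, ZA]
Visit TF; enqueue BC → queue [GU, WZ, EB, ZA, BC]
Visit GU; enqueue RC → queue [WZ, EB, ZA, BC, RC]
Visit WZ → queue [EB, ZA, BC, RC]
Visit EB; enqueue HD → queue [ZA, BC, RC, HD]
Visit ZA; enqueue FX → queue [BC, RC, HD, FX]
Visit BC → queue [RC, HD, FX]
Visit RC → queue [HD, FX]
Visit HD → queue [FX]
Visit FX → queue []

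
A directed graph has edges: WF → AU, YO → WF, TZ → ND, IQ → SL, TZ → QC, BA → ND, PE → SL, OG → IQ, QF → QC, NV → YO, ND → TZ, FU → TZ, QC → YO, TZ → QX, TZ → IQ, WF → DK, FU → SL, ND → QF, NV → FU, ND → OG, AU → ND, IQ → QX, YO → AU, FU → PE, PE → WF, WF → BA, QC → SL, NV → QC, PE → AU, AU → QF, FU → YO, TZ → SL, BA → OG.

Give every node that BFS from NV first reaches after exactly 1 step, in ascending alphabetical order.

Level 0: NV
Level 1: FU, QC, YO
Level 2: AU, PE, SL, TZ, WF
Level 3: BA, DK, IQ, ND, QF, QX
Level 4: OG

FU, QC, YO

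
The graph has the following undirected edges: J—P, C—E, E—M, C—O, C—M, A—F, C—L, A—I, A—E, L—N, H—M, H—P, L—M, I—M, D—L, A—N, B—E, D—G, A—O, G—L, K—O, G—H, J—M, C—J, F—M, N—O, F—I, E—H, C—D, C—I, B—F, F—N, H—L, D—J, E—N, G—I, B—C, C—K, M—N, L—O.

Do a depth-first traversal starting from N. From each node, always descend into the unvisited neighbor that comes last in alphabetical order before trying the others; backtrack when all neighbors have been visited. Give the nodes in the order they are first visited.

N -> O -> L -> M -> J -> P -> H -> G -> I -> F -> B -> E -> C -> K -> D -> A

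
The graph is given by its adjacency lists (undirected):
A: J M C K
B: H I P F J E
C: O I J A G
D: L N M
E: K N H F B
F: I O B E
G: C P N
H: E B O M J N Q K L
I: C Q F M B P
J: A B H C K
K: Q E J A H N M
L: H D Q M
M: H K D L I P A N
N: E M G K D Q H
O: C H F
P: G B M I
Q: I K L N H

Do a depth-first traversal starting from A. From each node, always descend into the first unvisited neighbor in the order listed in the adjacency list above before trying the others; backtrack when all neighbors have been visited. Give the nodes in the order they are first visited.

A → J → B → H → E → K → Q → I → C → O → F → G → P → M → D → L → N

Visit A
A → J
J → B
B → H
H → E
E → K
K → Q
Q → I
I → C
C → O
O → F
C → G
G → P
P → M
M → D
D → L
D → N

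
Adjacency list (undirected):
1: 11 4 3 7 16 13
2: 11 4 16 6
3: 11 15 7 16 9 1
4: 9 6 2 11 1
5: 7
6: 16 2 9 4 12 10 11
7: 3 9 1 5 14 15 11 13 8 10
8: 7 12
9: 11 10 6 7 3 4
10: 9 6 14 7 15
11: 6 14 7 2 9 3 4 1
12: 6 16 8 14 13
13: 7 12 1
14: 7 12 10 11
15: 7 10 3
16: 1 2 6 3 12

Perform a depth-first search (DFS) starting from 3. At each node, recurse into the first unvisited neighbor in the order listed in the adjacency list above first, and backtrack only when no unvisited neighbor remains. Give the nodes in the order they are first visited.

Visit 3
3 → 11
11 → 6
6 → 16
16 → 1
1 → 4
4 → 9
9 → 10
10 → 14
14 → 7
7 → 5
7 → 15
7 → 13
13 → 12
12 → 8
4 → 2

3, 11, 6, 16, 1, 4, 9, 10, 14, 7, 5, 15, 13, 12, 8, 2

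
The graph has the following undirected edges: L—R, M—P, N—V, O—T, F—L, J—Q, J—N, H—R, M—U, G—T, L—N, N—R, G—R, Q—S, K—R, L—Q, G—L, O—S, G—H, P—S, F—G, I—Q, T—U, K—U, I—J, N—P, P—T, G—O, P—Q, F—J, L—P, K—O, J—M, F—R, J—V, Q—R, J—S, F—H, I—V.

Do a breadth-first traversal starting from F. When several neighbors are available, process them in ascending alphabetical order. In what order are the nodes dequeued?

F -> G -> H -> J -> L -> R -> O -> T -> I -> M -> N -> Q -> S -> V -> P -> K -> U

Visit F; enqueue G, H, J, L, R → queue [G, H, J, L, R]
Visit G; enqueue O, T → queue [H, J, L, R, O, T]
Visit H → queue [J, L, R, O, T]
Visit J; enqueue I, M, N, Q, S, V → queue [L, R, O, T, I, M, N, Q, S, V]
Visit L; enqueue P → queue [R, O, T, I, M, N, Q, S, V, P]
Visit R; enqueue K → queue [O, T, I, M, N, Q, S, V, P, K]
Visit O → queue [T, I, M, N, Q, S, V, P, K]
Visit T; enqueue U → queue [I, M, N, Q, S, V, P, K, U]
Visit I → queue [M, N, Q, S, V, P, K, U]
Visit M → queue [N, Q, S, V, P, K, U]
Visit N → queue [Q, S, V, P, K, U]
Visit Q → queue [S, V, P, K, U]
Visit S → queue [V, P, K, U]
Visit V → queue [P, K, U]
Visit P → queue [K, U]
Visit K → queue [U]
Visit U → queue []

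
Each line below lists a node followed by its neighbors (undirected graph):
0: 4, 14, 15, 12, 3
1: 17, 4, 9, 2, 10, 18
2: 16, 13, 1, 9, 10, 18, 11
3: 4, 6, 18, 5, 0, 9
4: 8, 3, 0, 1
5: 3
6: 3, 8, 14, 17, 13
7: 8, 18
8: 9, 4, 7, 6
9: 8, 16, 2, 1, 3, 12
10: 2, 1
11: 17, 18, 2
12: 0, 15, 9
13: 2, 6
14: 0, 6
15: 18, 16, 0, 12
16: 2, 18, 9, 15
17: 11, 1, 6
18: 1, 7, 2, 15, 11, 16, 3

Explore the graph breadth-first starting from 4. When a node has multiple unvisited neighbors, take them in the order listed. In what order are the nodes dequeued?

Visit 4; enqueue 8, 3, 0, 1 → queue [8, 3, 0, 1]
Visit 8; enqueue 9, 7, 6 → queue [3, 0, 1, 9, 7, 6]
Visit 3; enqueue 18, 5 → queue [0, 1, 9, 7, 6, 18, 5]
Visit 0; enqueue 14, 15, 12 → queue [1, 9, 7, 6, 18, 5, 14, 15, 12]
Visit 1; enqueue 17, 2, 10 → queue [9, 7, 6, 18, 5, 14, 15, 12, 17, 2, 10]
Visit 9; enqueue 16 → queue [7, 6, 18, 5, 14, 15, 12, 17, 2, 10, 16]
Visit 7 → queue [6, 18, 5, 14, 15, 12, 17, 2, 10, 16]
Visit 6; enqueue 13 → queue [18, 5, 14, 15, 12, 17, 2, 10, 16, 13]
Visit 18; enqueue 11 → queue [5, 14, 15, 12, 17, 2, 10, 16, 13, 11]
Visit 5 → queue [14, 15, 12, 17, 2, 10, 16, 13, 11]
Visit 14 → queue [15, 12, 17, 2, 10, 16, 13, 11]
Visit 15 → queue [12, 17, 2, 10, 16, 13, 11]
Visit 12 → queue [17, 2, 10, 16, 13, 11]
Visit 17 → queue [2, 10, 16, 13, 11]
Visit 2 → queue [10, 16, 13, 11]
Visit 10 → queue [16, 13, 11]
Visit 16 → queue [13, 11]
Visit 13 → queue [11]
Visit 11 → queue []

4 → 8 → 3 → 0 → 1 → 9 → 7 → 6 → 18 → 5 → 14 → 15 → 12 → 17 → 2 → 10 → 16 → 13 → 11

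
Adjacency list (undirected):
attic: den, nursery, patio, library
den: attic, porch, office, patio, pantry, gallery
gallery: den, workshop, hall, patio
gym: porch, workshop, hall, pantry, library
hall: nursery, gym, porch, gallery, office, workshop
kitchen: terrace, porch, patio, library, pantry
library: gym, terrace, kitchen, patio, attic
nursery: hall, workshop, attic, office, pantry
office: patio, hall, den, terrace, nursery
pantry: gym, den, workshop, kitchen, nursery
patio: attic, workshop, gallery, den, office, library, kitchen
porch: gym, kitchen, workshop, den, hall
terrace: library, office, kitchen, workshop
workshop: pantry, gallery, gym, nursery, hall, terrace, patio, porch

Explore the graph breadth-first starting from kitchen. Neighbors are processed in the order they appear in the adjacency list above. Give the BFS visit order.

kitchen → terrace → porch → patio → library → pantry → office → workshop → gym → den → hall → attic → gallery → nursery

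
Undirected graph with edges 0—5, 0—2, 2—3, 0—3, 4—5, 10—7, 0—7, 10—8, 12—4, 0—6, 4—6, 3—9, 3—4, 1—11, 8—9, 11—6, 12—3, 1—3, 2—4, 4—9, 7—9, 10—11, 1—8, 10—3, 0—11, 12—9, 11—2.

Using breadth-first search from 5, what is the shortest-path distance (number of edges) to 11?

Level 0: 5
Level 1: 0, 4
Level 2: 2, 3, 6, 7, 9, 11, 12
Level 3: 1, 8, 10
11 first appears at level 2.

2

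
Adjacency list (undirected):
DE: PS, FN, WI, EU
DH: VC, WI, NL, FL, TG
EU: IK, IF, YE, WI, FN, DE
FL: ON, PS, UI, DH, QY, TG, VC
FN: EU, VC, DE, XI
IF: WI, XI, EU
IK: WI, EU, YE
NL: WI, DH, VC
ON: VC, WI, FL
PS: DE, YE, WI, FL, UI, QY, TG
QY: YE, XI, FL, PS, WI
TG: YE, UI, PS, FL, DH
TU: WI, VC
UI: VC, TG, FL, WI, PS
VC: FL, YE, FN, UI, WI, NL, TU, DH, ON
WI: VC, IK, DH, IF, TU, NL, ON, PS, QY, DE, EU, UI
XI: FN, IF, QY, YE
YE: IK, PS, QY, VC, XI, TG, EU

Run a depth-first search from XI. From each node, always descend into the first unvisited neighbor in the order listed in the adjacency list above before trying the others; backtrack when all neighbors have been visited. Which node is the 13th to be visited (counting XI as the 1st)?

TG

Visit XI
XI → FN
FN → EU
EU → IK
IK → WI
WI → VC
VC → FL
FL → ON
FL → PS
PS → DE
PS → YE
YE → QY
YE → TG
TG → UI
TG → DH
DH → NL
VC → TU
WI → IF

Visit order: XI, FN, EU, IK, WI, VC, FL, ON, PS, DE, YE, QY, TG, UI, DH, NL, TU, IF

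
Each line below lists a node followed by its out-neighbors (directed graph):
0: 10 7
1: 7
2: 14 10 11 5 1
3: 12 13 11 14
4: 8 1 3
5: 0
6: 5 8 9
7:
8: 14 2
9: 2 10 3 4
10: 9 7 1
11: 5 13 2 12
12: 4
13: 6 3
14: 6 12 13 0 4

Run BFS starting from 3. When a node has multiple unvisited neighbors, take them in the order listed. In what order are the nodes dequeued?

3 → 12 → 13 → 11 → 14 → 4 → 6 → 5 → 2 → 0 → 8 → 1 → 9 → 10 → 7

Visit 3; enqueue 12, 13, 11, 14 → queue [12, 13, 11, 14]
Visit 12; enqueue 4 → queue [13, 11, 14, 4]
Visit 13; enqueue 6 → queue [11, 14, 4, 6]
Visit 11; enqueue 5, 2 → queue [14, 4, 6, 5, 2]
Visit 14; enqueue 0 → queue [4, 6, 5, 2, 0]
Visit 4; enqueue 8, 1 → queue [6, 5, 2, 0, 8, 1]
Visit 6; enqueue 9 → queue [5, 2, 0, 8, 1, 9]
Visit 5 → queue [2, 0, 8, 1, 9]
Visit 2; enqueue 10 → queue [0, 8, 1, 9, 10]
Visit 0; enqueue 7 → queue [8, 1, 9, 10, 7]
Visit 8 → queue [1, 9, 10, 7]
Visit 1 → queue [9, 10, 7]
Visit 9 → queue [10, 7]
Visit 10 → queue [7]
Visit 7 → queue []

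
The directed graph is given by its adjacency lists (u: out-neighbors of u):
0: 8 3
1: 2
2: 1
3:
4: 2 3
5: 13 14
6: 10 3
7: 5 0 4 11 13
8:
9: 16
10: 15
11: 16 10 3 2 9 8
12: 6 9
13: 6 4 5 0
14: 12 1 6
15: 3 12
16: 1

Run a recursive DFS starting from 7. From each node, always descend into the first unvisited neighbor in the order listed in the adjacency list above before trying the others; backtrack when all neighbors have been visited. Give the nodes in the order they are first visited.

Visit 7
7 → 5
5 → 13
13 → 6
6 → 10
10 → 15
15 → 3
15 → 12
12 → 9
9 → 16
16 → 1
1 → 2
13 → 4
13 → 0
0 → 8
5 → 14
7 → 11

7, 5, 13, 6, 10, 15, 3, 12, 9, 16, 1, 2, 4, 0, 8, 14, 11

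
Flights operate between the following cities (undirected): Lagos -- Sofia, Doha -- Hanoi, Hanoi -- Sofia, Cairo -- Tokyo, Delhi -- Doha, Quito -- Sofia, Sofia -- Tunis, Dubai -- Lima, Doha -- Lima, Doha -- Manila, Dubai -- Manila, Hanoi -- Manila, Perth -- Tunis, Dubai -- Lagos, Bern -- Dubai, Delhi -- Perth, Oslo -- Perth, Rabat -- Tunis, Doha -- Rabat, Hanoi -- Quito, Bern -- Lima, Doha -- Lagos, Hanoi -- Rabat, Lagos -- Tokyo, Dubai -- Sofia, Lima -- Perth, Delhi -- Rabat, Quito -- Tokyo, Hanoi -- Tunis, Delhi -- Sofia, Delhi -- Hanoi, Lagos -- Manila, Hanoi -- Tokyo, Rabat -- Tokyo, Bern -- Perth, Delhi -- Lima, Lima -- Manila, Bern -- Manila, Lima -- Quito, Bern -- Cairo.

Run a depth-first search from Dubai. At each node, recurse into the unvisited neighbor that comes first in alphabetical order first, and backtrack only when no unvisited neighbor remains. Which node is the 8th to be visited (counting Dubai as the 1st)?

Lagos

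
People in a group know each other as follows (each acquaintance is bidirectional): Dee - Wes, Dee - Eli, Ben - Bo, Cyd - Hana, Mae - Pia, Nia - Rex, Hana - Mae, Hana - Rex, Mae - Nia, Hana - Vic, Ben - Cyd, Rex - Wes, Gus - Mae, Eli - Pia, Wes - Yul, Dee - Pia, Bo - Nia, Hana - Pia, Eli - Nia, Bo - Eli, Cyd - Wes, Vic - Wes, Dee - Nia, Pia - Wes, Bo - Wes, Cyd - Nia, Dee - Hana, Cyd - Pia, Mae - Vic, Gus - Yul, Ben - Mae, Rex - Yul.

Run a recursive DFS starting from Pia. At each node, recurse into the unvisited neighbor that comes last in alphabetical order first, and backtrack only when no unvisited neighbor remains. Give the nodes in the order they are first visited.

Visit Pia
Pia → Wes
Wes → Yul
Yul → Rex
Rex → Nia
Nia → Mae
Mae → Vic
Vic → Hana
Hana → Dee
Dee → Eli
Eli → Bo
Bo → Ben
Ben → Cyd
Mae → Gus

Pia, Wes, Yul, Rex, Nia, Mae, Vic, Hana, Dee, Eli, Bo, Ben, Cyd, Gus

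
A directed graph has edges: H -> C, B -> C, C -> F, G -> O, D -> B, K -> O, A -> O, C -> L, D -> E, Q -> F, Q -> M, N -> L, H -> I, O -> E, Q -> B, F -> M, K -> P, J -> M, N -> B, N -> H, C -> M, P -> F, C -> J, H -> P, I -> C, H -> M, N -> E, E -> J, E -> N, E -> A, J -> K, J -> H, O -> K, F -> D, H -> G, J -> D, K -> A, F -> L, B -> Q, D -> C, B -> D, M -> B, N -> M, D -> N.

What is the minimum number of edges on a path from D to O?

Level 0: D
Level 1: B, C, E, N
Level 2: A, F, H, J, L, M, Q
Level 3: G, I, K, O, P
O first appears at level 3.

3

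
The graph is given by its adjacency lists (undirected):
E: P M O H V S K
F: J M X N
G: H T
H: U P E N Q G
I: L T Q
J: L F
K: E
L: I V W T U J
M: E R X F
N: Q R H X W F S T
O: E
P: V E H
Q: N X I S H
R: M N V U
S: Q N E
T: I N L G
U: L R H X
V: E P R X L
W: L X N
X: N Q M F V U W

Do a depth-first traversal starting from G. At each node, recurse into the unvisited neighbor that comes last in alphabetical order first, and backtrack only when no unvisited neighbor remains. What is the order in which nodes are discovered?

G, T, N, X, W, L, V, R, U, H, Q, S, E, P, O, M, F, J, K, I

Visit G
G → T
T → N
N → X
X → W
W → L
L → V
V → R
R → U
U → H
H → Q
Q → S
S → E
E → P
E → O
E → M
M → F
F → J
E → K
Q → I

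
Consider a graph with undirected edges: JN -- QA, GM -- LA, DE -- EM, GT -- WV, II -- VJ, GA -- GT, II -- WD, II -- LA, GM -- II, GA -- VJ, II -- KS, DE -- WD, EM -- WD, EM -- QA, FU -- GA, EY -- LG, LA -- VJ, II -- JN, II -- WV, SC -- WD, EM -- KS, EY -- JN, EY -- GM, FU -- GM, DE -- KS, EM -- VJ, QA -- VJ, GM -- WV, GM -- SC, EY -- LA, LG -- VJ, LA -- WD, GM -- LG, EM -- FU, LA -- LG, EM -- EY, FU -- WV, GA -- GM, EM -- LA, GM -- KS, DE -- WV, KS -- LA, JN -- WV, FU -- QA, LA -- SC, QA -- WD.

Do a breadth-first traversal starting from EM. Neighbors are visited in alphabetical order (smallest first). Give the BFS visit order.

EM -> DE -> EY -> FU -> KS -> LA -> QA -> VJ -> WD -> WV -> GM -> JN -> LG -> GA -> II -> SC -> GT

Visit EM; enqueue DE, EY, FU, KS, LA, QA, VJ, WD → queue [DE, EY, FU, KS, LA, QA, VJ, WD]
Visit DE; enqueue WV → queue [EY, FU, KS, LA, QA, VJ, WD, WV]
Visit EY; enqueue GM, JN, LG → queue [FU, KS, LA, QA, VJ, WD, WV, GM, JN, LG]
Visit FU; enqueue GA → queue [KS, LA, QA, VJ, WD, WV, GM, JN, LG, GA]
Visit KS; enqueue II → queue [LA, QA, VJ, WD, WV, GM, JN, LG, GA, II]
Visit LA; enqueue SC → queue [QA, VJ, WD, WV, GM, JN, LG, GA, II, SC]
Visit QA → queue [VJ, WD, WV, GM, JN, LG, GA, II, SC]
Visit VJ → queue [WD, WV, GM, JN, LG, GA, II, SC]
Visit WD → queue [WV, GM, JN, LG, GA, II, SC]
Visit WV; enqueue GT → queue [GM, JN, LG, GA, II, SC, GT]
Visit GM → queue [JN, LG, GA, II, SC, GT]
Visit JN → queue [LG, GA, II, SC, GT]
Visit LG → queue [GA, II, SC, GT]
Visit GA → queue [II, SC, GT]
Visit II → queue [SC, GT]
Visit SC → queue [GT]
Visit GT → queue []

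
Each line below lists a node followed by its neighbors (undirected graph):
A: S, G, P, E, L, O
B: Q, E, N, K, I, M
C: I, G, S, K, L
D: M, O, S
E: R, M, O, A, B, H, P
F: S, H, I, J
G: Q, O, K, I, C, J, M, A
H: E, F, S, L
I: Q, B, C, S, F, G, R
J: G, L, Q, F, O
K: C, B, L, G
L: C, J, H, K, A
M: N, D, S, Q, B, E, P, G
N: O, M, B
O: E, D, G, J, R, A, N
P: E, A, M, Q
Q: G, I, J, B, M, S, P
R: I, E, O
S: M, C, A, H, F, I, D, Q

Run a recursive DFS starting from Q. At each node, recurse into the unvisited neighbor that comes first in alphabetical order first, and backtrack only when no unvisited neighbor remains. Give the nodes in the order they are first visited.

Visit Q
Q → B
B → E
E → A
A → G
G → C
C → I
I → F
F → H
H → L
L → J
J → O
O → D
D → M
M → N
M → P
M → S
O → R
L → K

Q -> B -> E -> A -> G -> C -> I -> F -> H -> L -> J -> O -> D -> M -> N -> P -> S -> R -> K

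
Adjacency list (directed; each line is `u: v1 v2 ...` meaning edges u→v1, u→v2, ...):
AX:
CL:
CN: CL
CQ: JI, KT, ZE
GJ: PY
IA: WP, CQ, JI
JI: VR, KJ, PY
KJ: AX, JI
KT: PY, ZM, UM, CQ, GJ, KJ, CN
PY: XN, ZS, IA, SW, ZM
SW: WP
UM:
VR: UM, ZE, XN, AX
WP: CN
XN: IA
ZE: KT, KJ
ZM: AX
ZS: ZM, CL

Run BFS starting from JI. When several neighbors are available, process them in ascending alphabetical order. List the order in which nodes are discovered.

JI, KJ, PY, VR, AX, IA, SW, XN, ZM, ZS, UM, ZE, CQ, WP, CL, KT, CN, GJ

Visit JI; enqueue KJ, PY, VR → queue [KJ, PY, VR]
Visit KJ; enqueue AX → queue [PY, VR, AX]
Visit PY; enqueue IA, SW, XN, ZM, ZS → queue [VR, AX, IA, SW, XN, ZM, ZS]
Visit VR; enqueue UM, ZE → queue [AX, IA, SW, XN, ZM, ZS, UM, ZE]
Visit AX → queue [IA, SW, XN, ZM, ZS, UM, ZE]
Visit IA; enqueue CQ, WP → queue [SW, XN, ZM, ZS, UM, ZE, CQ, WP]
Visit SW → queue [XN, ZM, ZS, UM, ZE, CQ, WP]
Visit XN → queue [ZM, ZS, UM, ZE, CQ, WP]
Visit ZM → queue [ZS, UM, ZE, CQ, WP]
Visit ZS; enqueue CL → queue [UM, ZE, CQ, WP, CL]
Visit UM → queue [ZE, CQ, WP, CL]
Visit ZE; enqueue KT → queue [CQ, WP, CL, KT]
Visit CQ → queue [WP, CL, KT]
Visit WP; enqueue CN → queue [CL, KT, CN]
Visit CL → queue [KT, CN]
Visit KT; enqueue GJ → queue [CN, GJ]
Visit CN → queue [GJ]
Visit GJ → queue []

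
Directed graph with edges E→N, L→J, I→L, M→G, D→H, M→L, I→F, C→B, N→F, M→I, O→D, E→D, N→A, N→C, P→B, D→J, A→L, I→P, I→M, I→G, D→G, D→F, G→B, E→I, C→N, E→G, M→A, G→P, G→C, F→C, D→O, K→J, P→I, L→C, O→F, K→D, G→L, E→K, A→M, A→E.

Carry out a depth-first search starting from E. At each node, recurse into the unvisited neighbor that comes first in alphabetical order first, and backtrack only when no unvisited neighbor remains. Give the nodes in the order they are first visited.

Visit E
E → D
D → F
F → C
C → B
C → N
N → A
A → L
L → J
A → M
M → G
G → P
P → I
D → H
D → O
E → K

E → D → F → C → B → N → A → L → J → M → G → P → I → H → O → K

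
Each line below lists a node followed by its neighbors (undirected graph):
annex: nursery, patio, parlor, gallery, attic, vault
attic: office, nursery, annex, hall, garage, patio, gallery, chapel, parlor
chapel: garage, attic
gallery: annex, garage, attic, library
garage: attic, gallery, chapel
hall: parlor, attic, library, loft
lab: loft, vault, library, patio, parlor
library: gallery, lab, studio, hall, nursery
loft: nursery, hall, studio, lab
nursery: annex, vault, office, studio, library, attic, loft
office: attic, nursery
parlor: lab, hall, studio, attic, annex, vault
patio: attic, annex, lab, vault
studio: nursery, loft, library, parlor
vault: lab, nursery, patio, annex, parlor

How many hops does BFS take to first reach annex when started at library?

2

Level 0: library
Level 1: gallery, hall, lab, nursery, studio
Level 2: annex, attic, garage, loft, office, parlor, patio, vault
Level 3: chapel
annex first appears at level 2.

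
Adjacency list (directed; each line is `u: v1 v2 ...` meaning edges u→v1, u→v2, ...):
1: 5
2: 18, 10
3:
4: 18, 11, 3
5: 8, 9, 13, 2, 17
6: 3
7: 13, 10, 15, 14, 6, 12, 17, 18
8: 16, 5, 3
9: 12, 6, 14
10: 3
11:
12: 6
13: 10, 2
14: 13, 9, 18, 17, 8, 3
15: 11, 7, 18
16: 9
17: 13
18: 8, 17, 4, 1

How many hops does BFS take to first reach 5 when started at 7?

3

Level 0: 7
Level 1: 6, 10, 12, 13, 14, 15, 17, 18
Level 2: 1, 2, 3, 4, 8, 9, 11
Level 3: 5, 16
5 first appears at level 3.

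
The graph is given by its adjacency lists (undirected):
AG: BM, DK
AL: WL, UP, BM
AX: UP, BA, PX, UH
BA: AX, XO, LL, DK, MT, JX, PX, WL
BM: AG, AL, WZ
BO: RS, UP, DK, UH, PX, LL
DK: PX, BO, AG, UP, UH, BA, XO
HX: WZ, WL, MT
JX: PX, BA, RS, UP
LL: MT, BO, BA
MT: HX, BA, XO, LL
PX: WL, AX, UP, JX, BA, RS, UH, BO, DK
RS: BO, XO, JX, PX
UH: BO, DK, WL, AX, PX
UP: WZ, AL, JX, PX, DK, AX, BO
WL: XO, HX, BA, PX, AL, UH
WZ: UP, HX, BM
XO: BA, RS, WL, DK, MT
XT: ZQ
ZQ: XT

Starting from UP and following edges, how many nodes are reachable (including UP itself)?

18

BFS from UP visits: UP, WZ, AL, JX, PX, DK, AX, BO, HX, BM, WL, BA, RS, UH, AG, XO, LL, MT
Reachable nodes: 18 of 20 total.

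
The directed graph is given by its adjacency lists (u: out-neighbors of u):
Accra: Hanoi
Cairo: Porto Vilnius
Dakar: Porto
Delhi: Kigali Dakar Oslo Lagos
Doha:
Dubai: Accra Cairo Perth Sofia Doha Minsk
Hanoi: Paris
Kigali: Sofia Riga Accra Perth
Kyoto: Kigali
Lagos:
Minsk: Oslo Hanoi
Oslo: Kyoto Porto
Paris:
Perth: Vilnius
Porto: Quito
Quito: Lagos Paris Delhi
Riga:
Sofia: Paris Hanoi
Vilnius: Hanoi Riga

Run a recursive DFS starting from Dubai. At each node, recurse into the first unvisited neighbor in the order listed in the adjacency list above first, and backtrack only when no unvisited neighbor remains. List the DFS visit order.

Dubai -> Accra -> Hanoi -> Paris -> Cairo -> Porto -> Quito -> Lagos -> Delhi -> Kigali -> Sofia -> Riga -> Perth -> Vilnius -> Dakar -> Oslo -> Kyoto -> Doha -> Minsk

Visit Dubai
Dubai → Accra
Accra → Hanoi
Hanoi → Paris
Dubai → Cairo
Cairo → Porto
Porto → Quito
Quito → Lagos
Quito → Delhi
Delhi → Kigali
Kigali → Sofia
Kigali → Riga
Kigali → Perth
Perth → Vilnius
Delhi → Dakar
Delhi → Oslo
Oslo → Kyoto
Dubai → Doha
Dubai → Minsk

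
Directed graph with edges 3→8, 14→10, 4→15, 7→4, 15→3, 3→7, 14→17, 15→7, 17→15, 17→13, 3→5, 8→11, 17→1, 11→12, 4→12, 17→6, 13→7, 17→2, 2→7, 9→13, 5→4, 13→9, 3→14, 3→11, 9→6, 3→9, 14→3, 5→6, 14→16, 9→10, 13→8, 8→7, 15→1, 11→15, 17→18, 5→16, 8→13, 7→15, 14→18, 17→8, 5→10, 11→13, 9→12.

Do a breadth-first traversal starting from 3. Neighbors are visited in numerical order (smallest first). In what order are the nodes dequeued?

Visit 3; enqueue 5, 7, 8, 9, 11, 14 → queue [5, 7, 8, 9, 11, 14]
Visit 5; enqueue 4, 6, 10, 16 → queue [7, 8, 9, 11, 14, 4, 6, 10, 16]
Visit 7; enqueue 15 → queue [8, 9, 11, 14, 4, 6, 10, 16, 15]
Visit 8; enqueue 13 → queue [9, 11, 14, 4, 6, 10, 16, 15, 13]
Visit 9; enqueue 12 → queue [11, 14, 4, 6, 10, 16, 15, 13, 12]
Visit 11 → queue [14, 4, 6, 10, 16, 15, 13, 12]
Visit 14; enqueue 17, 18 → queue [4, 6, 10, 16, 15, 13, 12, 17, 18]
Visit 4 → queue [6, 10, 16, 15, 13, 12, 17, 18]
Visit 6 → queue [10, 16, 15, 13, 12, 17, 18]
Visit 10 → queue [16, 15, 13, 12, 17, 18]
Visit 16 → queue [15, 13, 12, 17, 18]
Visit 15; enqueue 1 → queue [13, 12, 17, 18, 1]
Visit 13 → queue [12, 17, 18, 1]
Visit 12 → queue [17, 18, 1]
Visit 17; enqueue 2 → queue [18, 1, 2]
Visit 18 → queue [1, 2]
Visit 1 → queue [2]
Visit 2 → queue []

3, 5, 7, 8, 9, 11, 14, 4, 6, 10, 16, 15, 13, 12, 17, 18, 1, 2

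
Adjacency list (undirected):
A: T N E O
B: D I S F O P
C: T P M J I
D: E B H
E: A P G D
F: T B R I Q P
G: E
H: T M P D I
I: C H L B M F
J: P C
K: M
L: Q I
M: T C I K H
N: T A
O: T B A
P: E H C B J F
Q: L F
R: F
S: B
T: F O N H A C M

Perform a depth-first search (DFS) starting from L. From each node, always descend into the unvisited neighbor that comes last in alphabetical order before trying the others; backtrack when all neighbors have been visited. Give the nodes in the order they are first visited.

L, Q, F, T, O, B, S, P, J, C, M, K, I, H, D, E, G, A, N, R

Visit L
L → Q
Q → F
F → T
T → O
O → B
B → S
B → P
P → J
J → C
C → M
M → K
M → I
I → H
H → D
D → E
E → G
E → A
A → N
F → R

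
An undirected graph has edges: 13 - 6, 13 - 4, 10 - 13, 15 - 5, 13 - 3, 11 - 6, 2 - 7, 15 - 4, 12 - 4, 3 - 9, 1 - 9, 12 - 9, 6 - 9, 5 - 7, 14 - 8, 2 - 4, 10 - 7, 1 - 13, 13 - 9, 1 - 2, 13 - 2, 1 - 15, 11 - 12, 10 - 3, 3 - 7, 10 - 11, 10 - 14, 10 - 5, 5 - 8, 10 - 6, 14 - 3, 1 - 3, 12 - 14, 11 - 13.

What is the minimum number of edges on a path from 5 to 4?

2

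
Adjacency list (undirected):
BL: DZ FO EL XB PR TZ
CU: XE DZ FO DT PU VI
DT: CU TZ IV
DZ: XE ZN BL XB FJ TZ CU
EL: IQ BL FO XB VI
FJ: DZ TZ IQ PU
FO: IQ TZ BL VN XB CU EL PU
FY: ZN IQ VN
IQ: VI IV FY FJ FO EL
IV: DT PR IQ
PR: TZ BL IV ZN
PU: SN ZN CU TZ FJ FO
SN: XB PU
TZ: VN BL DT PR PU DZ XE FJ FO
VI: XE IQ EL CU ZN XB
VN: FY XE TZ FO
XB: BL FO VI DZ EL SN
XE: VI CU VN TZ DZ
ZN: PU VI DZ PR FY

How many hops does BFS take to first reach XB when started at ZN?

2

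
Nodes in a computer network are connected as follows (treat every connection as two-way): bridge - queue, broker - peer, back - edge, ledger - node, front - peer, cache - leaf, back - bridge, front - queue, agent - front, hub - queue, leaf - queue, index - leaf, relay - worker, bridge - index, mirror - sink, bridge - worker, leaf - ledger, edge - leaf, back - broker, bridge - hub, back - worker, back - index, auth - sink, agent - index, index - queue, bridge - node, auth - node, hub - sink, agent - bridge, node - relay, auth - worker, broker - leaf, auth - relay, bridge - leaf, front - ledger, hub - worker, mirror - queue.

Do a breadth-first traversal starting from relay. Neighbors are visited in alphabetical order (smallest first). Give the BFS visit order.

Visit relay; enqueue auth, node, worker → queue [auth, node, worker]
Visit auth; enqueue sink → queue [node, worker, sink]
Visit node; enqueue bridge, ledger → queue [worker, sink, bridge, ledger]
Visit worker; enqueue back, hub → queue [sink, bridge, ledger, back, hub]
Visit sink; enqueue mirror → queue [bridge, ledger, back, hub, mirror]
Visit bridge; enqueue agent, index, leaf, queue → queue [ledger, back, hub, mirror, agent, index, leaf, queue]
Visit ledger; enqueue front → queue [back, hub, mirror, agent, index, leaf, queue, front]
Visit back; enqueue broker, edge → queue [hub, mirror, agent, index, leaf, queue, front, broker, edge]
Visit hub → queue [mirror, agent, index, leaf, queue, front, broker, edge]
Visit mirror → queue [agent, index, leaf, queue, front, broker, edge]
Visit agent → queue [index, leaf, queue, front, broker, edge]
Visit index → queue [leaf, queue, front, broker, edge]
Visit leaf; enqueue cache → queue [queue, front, broker, edge, cache]
Visit queue → queue [front, broker, edge, cache]
Visit front; enqueue peer → queue [broker, edge, cache, peer]
Visit broker → queue [edge, cache, peer]
Visit edge → queue [cache, peer]
Visit cache → queue [peer]
Visit peer → queue []

relay, auth, node, worker, sink, bridge, ledger, back, hub, mirror, agent, index, leaf, queue, front, broker, edge, cache, peer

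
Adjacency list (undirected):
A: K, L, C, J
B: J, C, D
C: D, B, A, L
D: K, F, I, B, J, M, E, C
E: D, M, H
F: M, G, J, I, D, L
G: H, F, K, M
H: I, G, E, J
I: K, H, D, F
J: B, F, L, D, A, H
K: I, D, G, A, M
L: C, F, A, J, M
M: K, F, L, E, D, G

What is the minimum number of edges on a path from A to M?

2

Level 0: A
Level 1: C, J, K, L
Level 2: B, D, F, G, H, I, M
Level 3: E
M first appears at level 2.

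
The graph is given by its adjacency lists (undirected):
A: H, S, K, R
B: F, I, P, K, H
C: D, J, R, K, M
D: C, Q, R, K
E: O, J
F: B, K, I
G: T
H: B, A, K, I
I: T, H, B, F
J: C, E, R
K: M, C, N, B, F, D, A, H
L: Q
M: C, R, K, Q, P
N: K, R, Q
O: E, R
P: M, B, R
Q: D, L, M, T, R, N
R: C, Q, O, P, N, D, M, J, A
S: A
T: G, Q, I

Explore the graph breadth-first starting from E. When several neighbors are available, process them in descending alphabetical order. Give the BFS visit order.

Visit E; enqueue O, J → queue [O, J]
Visit O; enqueue R → queue [J, R]
Visit J; enqueue C → queue [R, C]
Visit R; enqueue Q, P, N, M, D, A → queue [C, Q, P, N, M, D, A]
Visit C; enqueue K → queue [Q, P, N, M, D, A, K]
Visit Q; enqueue T, L → queue [P, N, M, D, A, K, T, L]
Visit P; enqueue B → queue [N, M, D, A, K, T, L, B]
Visit N → queue [M, D, A, K, T, L, B]
Visit M → queue [D, A, K, T, L, B]
Visit D → queue [A, K, T, L, B]
Visit A; enqueue S, H → queue [K, T, L, B, S, H]
Visit K; enqueue F → queue [T, L, B, S, H, F]
Visit T; enqueue I, G → queue [L, B, S, H, F, I, G]
Visit L → queue [B, S, H, F, I, G]
Visit B → queue [S, H, F, I, G]
Visit S → queue [H, F, I, G]
Visit H → queue [F, I, G]
Visit F → queue [I, G]
Visit I → queue [G]
Visit G → queue []

E, O, J, R, C, Q, P, N, M, D, A, K, T, L, B, S, H, F, I, G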